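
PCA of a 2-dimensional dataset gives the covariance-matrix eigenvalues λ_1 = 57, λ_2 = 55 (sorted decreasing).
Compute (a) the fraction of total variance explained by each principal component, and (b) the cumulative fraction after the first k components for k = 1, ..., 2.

Step 1 — total variance = trace(Sigma) = Σ λ_i = 57 + 55 = 112.

Step 2 — fraction explained by component i = λ_i / Σ λ:
  PC1: 57/112 = 0.5089
  PC2: 55/112 = 0.4911

Step 3 — cumulative fraction after k components = (λ_1 + ... + λ_k) / Σ λ:
  k = 1: 57/112 = 0.5089
  k = 2: (57 + 55)/112 = 112/112 = 1

Summary (fraction, with percent):

explained: PC1 0.5089 (50.89%), PC2 0.4911 (49.11%);  cumulative: 0.5089, 1


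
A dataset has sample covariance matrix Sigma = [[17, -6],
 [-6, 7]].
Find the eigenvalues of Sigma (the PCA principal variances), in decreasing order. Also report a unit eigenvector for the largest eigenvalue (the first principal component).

Step 1 — characteristic polynomial of 2×2 Sigma:
  det(Sigma - λI) = λ² - trace · λ + det = 0.
  trace = 17 + 7 = 24, det = 17·7 - (-6)² = 83.
Step 2 — discriminant:
  Δ = trace² - 4·det = 576 - 332 = 244.
Step 3 — eigenvalues:
  λ = (trace ± √Δ)/2 = (24 ± 15.6205)/2,
  λ_1 = 19.8102,  λ_2 = 4.1898.

Step 4 — unit eigenvector for λ_1: solve (Sigma - λ_1 I)v = 0. First row:
  (17 - 19.8102)·v_x + (-6)·v_y = 0, i.e. (-2.8102)·v_x + (-6)·v_y = 0,
  so v ∝ (b, λ_1 - a) = (-6, 2.8102); multiply by -1 so the first entry is positive: u = (6, -2.8102).
  ||u|| = √((6)² + (-2.8102)²) = √(43.8975) ≈ 6.6255,
  v_1 = u/||u|| ≈ (0.9056, -0.4242) (||v_1|| = 1).

λ_1 = 19.8102,  λ_2 = 4.1898;  v_1 ≈ (0.9056, -0.4242)


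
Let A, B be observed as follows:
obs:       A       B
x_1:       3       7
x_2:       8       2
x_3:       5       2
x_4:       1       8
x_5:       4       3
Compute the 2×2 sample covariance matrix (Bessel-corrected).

Step 1 — column means:
  mean(A) = (3 + 8 + 5 + 1 + 4) / 5 = 21/5 = 4.2
  mean(B) = (7 + 2 + 2 + 8 + 3) / 5 = 22/5 = 4.4

Step 2 — sample covariance S[i,j] = (1/(n-1)) · Σ_k (x_{k,i} - mean_i) · (x_{k,j} - mean_j), with n-1 = 4.
  S[A,A] = ((-1.2)·(-1.2) + (3.8)·(3.8) + (0.8)·(0.8) + (-3.2)·(-3.2) + (-0.2)·(-0.2)) / 4 = 26.8/4 = 6.7
  S[A,B] = ((-1.2)·(2.6) + (3.8)·(-2.4) + (0.8)·(-2.4) + (-3.2)·(3.6) + (-0.2)·(-1.4)) / 4 = -25.4/4 = -6.35
  S[B,B] = ((2.6)·(2.6) + (-2.4)·(-2.4) + (-2.4)·(-2.4) + (3.6)·(3.6) + (-1.4)·(-1.4)) / 4 = 33.2/4 = 8.3

S is symmetric (S[j,i] = S[i,j]). Assembling:

S = [[6.7, -6.35],
 [-6.35, 8.3]]


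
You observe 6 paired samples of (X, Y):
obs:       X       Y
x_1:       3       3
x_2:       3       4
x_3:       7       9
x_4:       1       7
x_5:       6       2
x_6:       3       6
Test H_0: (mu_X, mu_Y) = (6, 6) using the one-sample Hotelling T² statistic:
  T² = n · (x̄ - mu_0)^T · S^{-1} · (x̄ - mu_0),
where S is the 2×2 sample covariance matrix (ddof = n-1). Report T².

Step 1 — sample mean vector:
  mean(X) = (3 + 3 + 7 + 1 + 6 + 3) / 6 = 23/6 = 3.8333
  mean(Y) = (3 + 4 + 9 + 7 + 2 + 6) / 6 = 31/6 = 5.1667
  x̄ = (3.8333, 5.1667),  deviation x̄ - mu_0 = (3.8333, 5.1667) - (6, 6) = (-2.1667, -0.8333).

Step 2 — sample covariance matrix, S[i,j] = (1/(n-1)) · Σ_k (x_{k,i} - mean_i) · (x_{k,j} - mean_j), divisor n-1 = 5:
  S[X,X] = ((-0.8333)·(-0.8333) + (-0.8333)·(-0.8333) + (3.1667)·(3.1667) + (-2.8333)·(-2.8333) + (2.1667)·(2.1667) + (-0.8333)·(-0.8333)) / 5 = 24.8333/5 = 4.9667
  S[X,Y] = ((-0.8333)·(-2.1667) + (-0.8333)·(-1.1667) + (3.1667)·(3.8333) + (-2.8333)·(1.8333) + (2.1667)·(-3.1667) + (-0.8333)·(0.8333)) / 5 = 2.1667/5 = 0.4333
  S[Y,Y] = ((-2.1667)·(-2.1667) + (-1.1667)·(-1.1667) + (3.8333)·(3.8333) + (1.8333)·(1.8333) + (-3.1667)·(-3.1667) + (0.8333)·(0.8333)) / 5 = 34.8333/5 = 6.9667
  S = [[4.9667, 0.4333],
 [0.4333, 6.9667]].

Step 3 — invert S. det(S) = 4.9667·6.9667 - (0.4333)² = 34.4133.
  S^{-1} = (1/det) · [[d, -b], [-b, a]] = [[0.2024, -0.0126],
 [-0.0126, 0.1443]].

Step 4 — quadratic form (x̄ - mu_0)^T · S^{-1} · (x̄ - mu_0):
  S^{-1} · (x̄ - mu_0) = (-0.4281, -0.093),
  (x̄ - mu_0)^T · [...] = (-2.1667)·(-0.4281) + (-0.8333)·(-0.093) = 1.0051.

Step 5 — scale by n: T² = 6 · 1.0051 = 6.0306.

T² ≈ 6.0306


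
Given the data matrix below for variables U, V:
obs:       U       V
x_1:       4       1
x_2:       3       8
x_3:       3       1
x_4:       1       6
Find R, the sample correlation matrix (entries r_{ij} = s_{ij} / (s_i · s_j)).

Step 1 — column means:
  mean(U) = (4 + 3 + 3 + 1) / 4 = 11/4 = 2.75
  mean(V) = (1 + 8 + 1 + 6) / 4 = 16/4 = 4

Step 2 — sample variances and covariances s[i,j] = (1/(n-1)) · Σ_k (x_{k,i} - mean_i) · (x_{k,j} - mean_j), with n-1 = 3:
  s[U,U] = ((1.25)·(1.25) + (0.25)·(0.25) + (0.25)·(0.25) + (-1.75)·(-1.75)) / 3 = 4.75/3 = 1.5833
  s[U,V] = ((1.25)·(-3) + (0.25)·(4) + (0.25)·(-3) + (-1.75)·(2)) / 3 = -7/3 = -2.3333
  s[V,V] = ((-3)·(-3) + (4)·(4) + (-3)·(-3) + (2)·(2)) / 3 = 38/3 = 12.6667
  Sample standard deviations s_i = √(s[i,i]):
  s(U) = √(1.5833) = 1.2583
  s(V) = √(12.6667) = 3.559

Step 3 — r_{ij} = s_{ij} / (s_i · s_j):
  r[U,U] = 1 (diagonal).
  r[U,V] = -2.3333 / (1.2583 · 3.559) = -2.3333 / 4.4783 = -0.521
  r[V,V] = 1 (diagonal).

R is symmetric with unit diagonal. Assembling:

R = [[1, -0.521],
 [-0.521, 1]]


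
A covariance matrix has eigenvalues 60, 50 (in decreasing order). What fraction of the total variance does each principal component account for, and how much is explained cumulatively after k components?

Step 1 — total variance = trace(Sigma) = Σ λ_i = 60 + 50 = 110.

Step 2 — fraction explained by component i = λ_i / Σ λ:
  PC1: 60/110 = 0.5455
  PC2: 50/110 = 0.4545

Step 3 — cumulative fraction after k components = (λ_1 + ... + λ_k) / Σ λ:
  k = 1: 60/110 = 0.5455
  k = 2: (60 + 50)/110 = 110/110 = 1

Summary (fraction, with percent):

explained: PC1 0.5455 (54.55%), PC2 0.4545 (45.45%);  cumulative: 0.5455, 1


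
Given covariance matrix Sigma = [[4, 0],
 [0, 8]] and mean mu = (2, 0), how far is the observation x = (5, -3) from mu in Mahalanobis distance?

Step 1 — centre the observation: (x - mu) = (3, -3).

Step 2 — invert Sigma. det(Sigma) = 4·8 - (0)² = 32.
  Sigma^{-1} = (1/det) · [[d, -b], [-b, a]] = [[0.25, 0],
 [0, 0.125]].

Step 3 — form the quadratic (x - mu)^T · Sigma^{-1} · (x - mu):
  Sigma^{-1} · (x - mu) = (0.75, -0.375).
  (x - mu)^T · [Sigma^{-1} · (x - mu)] = (3)·(0.75) + (-3)·(-0.375) = 3.375.

Step 4 — take square root: d = √(3.375) ≈ 1.8371.

d(x, mu) = √(3.375) ≈ 1.8371


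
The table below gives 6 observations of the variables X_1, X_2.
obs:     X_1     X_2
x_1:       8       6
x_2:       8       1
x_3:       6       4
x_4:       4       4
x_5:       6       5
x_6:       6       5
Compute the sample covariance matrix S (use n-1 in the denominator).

Step 1 — column means:
  mean(X_1) = (8 + 8 + 6 + 4 + 6 + 6) / 6 = 38/6 = 6.3333
  mean(X_2) = (6 + 1 + 4 + 4 + 5 + 5) / 6 = 25/6 = 4.1667

Step 2 — sample covariance S[i,j] = (1/(n-1)) · Σ_k (x_{k,i} - mean_i) · (x_{k,j} - mean_j), with n-1 = 5.
  S[X_1,X_1] = ((1.6667)·(1.6667) + (1.6667)·(1.6667) + (-0.3333)·(-0.3333) + (-2.3333)·(-2.3333) + (-0.3333)·(-0.3333) + (-0.3333)·(-0.3333)) / 5 = 11.3333/5 = 2.2667
  S[X_1,X_2] = ((1.6667)·(1.8333) + (1.6667)·(-3.1667) + (-0.3333)·(-0.1667) + (-2.3333)·(-0.1667) + (-0.3333)·(0.8333) + (-0.3333)·(0.8333)) / 5 = -2.3333/5 = -0.4667
  S[X_2,X_2] = ((1.8333)·(1.8333) + (-3.1667)·(-3.1667) + (-0.1667)·(-0.1667) + (-0.1667)·(-0.1667) + (0.8333)·(0.8333) + (0.8333)·(0.8333)) / 5 = 14.8333/5 = 2.9667

S is symmetric (S[j,i] = S[i,j]). Assembling:

S = [[2.2667, -0.4667],
 [-0.4667, 2.9667]]


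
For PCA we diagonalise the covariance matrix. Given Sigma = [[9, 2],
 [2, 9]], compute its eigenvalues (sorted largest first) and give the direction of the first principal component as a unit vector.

Step 1 — characteristic polynomial of 2×2 Sigma:
  det(Sigma - λI) = λ² - trace · λ + det = 0.
  trace = 9 + 9 = 18, det = 9·9 - (2)² = 77.
Step 2 — discriminant:
  Δ = trace² - 4·det = 324 - 308 = 16.
Step 3 — eigenvalues:
  λ = (trace ± √Δ)/2 = (18 ± 4)/2,
  λ_1 = 11,  λ_2 = 7.

Step 4 — unit eigenvector for λ_1: solve (Sigma - λ_1 I)v = 0. First row:
  (9 - 11)·v_x + (2)·v_y = 0, i.e. (-2)·v_x + (2)·v_y = 0,
  so v ∝ (b, λ_1 - a) = (2, 2) = u.
  ||u|| = √((2)² + (2)²) = √(8) ≈ 2.8284,
  v_1 = u/||u|| ≈ (0.7071, 0.7071) (||v_1|| = 1).

λ_1 = 11,  λ_2 = 7;  v_1 ≈ (0.7071, 0.7071)


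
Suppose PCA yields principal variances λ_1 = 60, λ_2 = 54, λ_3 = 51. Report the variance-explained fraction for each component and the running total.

Step 1 — total variance = trace(Sigma) = Σ λ_i = 60 + 54 + 51 = 165.

Step 2 — fraction explained by component i = λ_i / Σ λ:
  PC1: 60/165 = 0.3636
  PC2: 54/165 = 0.3273
  PC3: 51/165 = 0.3091

Step 3 — cumulative fraction after k components = (λ_1 + ... + λ_k) / Σ λ:
  k = 1: 60/165 = 0.3636
  k = 2: (60 + 54)/165 = 114/165 = 0.6909
  k = 3: (60 + 54 + 51)/165 = 165/165 = 1

Summary (fraction, with percent):

explained: PC1 0.3636 (36.36%), PC2 0.3273 (32.73%), PC3 0.3091 (30.91%);  cumulative: 0.3636, 0.6909, 1


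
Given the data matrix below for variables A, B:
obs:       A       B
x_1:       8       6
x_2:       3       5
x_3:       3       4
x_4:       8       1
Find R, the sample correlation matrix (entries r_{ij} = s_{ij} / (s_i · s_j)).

Step 1 — column means:
  mean(A) = (8 + 3 + 3 + 8) / 4 = 22/4 = 5.5
  mean(B) = (6 + 5 + 4 + 1) / 4 = 16/4 = 4

Step 2 — sample variances and covariances s[i,j] = (1/(n-1)) · Σ_k (x_{k,i} - mean_i) · (x_{k,j} - mean_j), with n-1 = 3:
  s[A,A] = ((2.5)·(2.5) + (-2.5)·(-2.5) + (-2.5)·(-2.5) + (2.5)·(2.5)) / 3 = 25/3 = 8.3333
  s[A,B] = ((2.5)·(2) + (-2.5)·(1) + (-2.5)·(0) + (2.5)·(-3)) / 3 = -5/3 = -1.6667
  s[B,B] = ((2)·(2) + (1)·(1) + (0)·(0) + (-3)·(-3)) / 3 = 14/3 = 4.6667
  Sample standard deviations s_i = √(s[i,i]):
  s(A) = √(8.3333) = 2.8868
  s(B) = √(4.6667) = 2.1602

Step 3 — r_{ij} = s_{ij} / (s_i · s_j):
  r[A,A] = 1 (diagonal).
  r[A,B] = -1.6667 / (2.8868 · 2.1602) = -1.6667 / 6.2361 = -0.2673
  r[B,B] = 1 (diagonal).

R is symmetric with unit diagonal. Assembling:

R = [[1, -0.2673],
 [-0.2673, 1]]


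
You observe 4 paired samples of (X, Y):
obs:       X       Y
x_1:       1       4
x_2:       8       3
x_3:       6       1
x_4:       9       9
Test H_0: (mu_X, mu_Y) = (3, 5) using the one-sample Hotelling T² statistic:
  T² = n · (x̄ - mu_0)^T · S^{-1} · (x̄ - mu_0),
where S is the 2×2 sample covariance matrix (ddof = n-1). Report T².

Step 1 — sample mean vector:
  mean(X) = (1 + 8 + 6 + 9) / 4 = 24/4 = 6
  mean(Y) = (4 + 3 + 1 + 9) / 4 = 17/4 = 4.25
  x̄ = (6, 4.25),  deviation x̄ - mu_0 = (6, 4.25) - (3, 5) = (3, -0.75).

Step 2 — sample covariance matrix, S[i,j] = (1/(n-1)) · Σ_k (x_{k,i} - mean_i) · (x_{k,j} - mean_j), divisor n-1 = 3:
  S[X,X] = ((-5)·(-5) + (2)·(2) + (0)·(0) + (3)·(3)) / 3 = 38/3 = 12.6667
  S[X,Y] = ((-5)·(-0.25) + (2)·(-1.25) + (0)·(-3.25) + (3)·(4.75)) / 3 = 13/3 = 4.3333
  S[Y,Y] = ((-0.25)·(-0.25) + (-1.25)·(-1.25) + (-3.25)·(-3.25) + (4.75)·(4.75)) / 3 = 34.75/3 = 11.5833
  S = [[12.6667, 4.3333],
 [4.3333, 11.5833]].

Step 3 — invert S. det(S) = 12.6667·11.5833 - (4.3333)² = 127.9444.
  S^{-1} = (1/det) · [[d, -b], [-b, a]] = [[0.0905, -0.0339],
 [-0.0339, 0.099]].

Step 4 — quadratic form (x̄ - mu_0)^T · S^{-1} · (x̄ - mu_0):
  S^{-1} · (x̄ - mu_0) = (0.297, -0.1759),
  (x̄ - mu_0)^T · [...] = (3)·(0.297) + (-0.75)·(-0.1759) = 1.0229.

Step 5 — scale by n: T² = 4 · 1.0229 = 4.0916.

T² ≈ 4.0916


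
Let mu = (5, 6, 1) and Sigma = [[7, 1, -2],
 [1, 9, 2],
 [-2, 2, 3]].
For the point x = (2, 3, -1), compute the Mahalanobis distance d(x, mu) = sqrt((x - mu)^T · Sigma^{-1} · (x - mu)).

Step 1 — centre the observation: (x - mu) = (-3, -3, -2).

Step 2 — invert Sigma (cofactor / det for 3×3, or solve directly):
  Sigma^{-1} = [[0.2018, -0.0614, 0.1754],
 [-0.0614, 0.1491, -0.1404],
 [0.1754, -0.1404, 0.5439]].

Step 3 — form the quadratic (x - mu)^T · Sigma^{-1} · (x - mu):
  Sigma^{-1} · (x - mu) = (-0.7719, 0.0175, -1.193).
  (x - mu)^T · [Sigma^{-1} · (x - mu)] = (-3)·(-0.7719) + (-3)·(0.0175) + (-2)·(-1.193) = 4.6491.

Step 4 — take square root: d = √(4.6491) ≈ 2.1562.

d(x, mu) = √(4.6491) ≈ 2.1562


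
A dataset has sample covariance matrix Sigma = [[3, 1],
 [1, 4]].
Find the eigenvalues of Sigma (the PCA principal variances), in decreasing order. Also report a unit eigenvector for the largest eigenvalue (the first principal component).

Step 1 — characteristic polynomial of 2×2 Sigma:
  det(Sigma - λI) = λ² - trace · λ + det = 0.
  trace = 3 + 4 = 7, det = 3·4 - (1)² = 11.
Step 2 — discriminant:
  Δ = trace² - 4·det = 49 - 44 = 5.
Step 3 — eigenvalues:
  λ = (trace ± √Δ)/2 = (7 ± 2.2361)/2,
  λ_1 = 4.618,  λ_2 = 2.382.

Step 4 — unit eigenvector for λ_1: solve (Sigma - λ_1 I)v = 0. First row:
  (3 - 4.618)·v_x + (1)·v_y = 0, i.e. (-1.618)·v_x + (1)·v_y = 0,
  so v ∝ (b, λ_1 - a) = (1, 1.618) = u.
  ||u|| = √((1)² + (1.618)²) = √(3.618) ≈ 1.9021,
  v_1 = u/||u|| ≈ (0.5257, 0.8507) (||v_1|| = 1).

λ_1 = 4.618,  λ_2 = 2.382;  v_1 ≈ (0.5257, 0.8507)


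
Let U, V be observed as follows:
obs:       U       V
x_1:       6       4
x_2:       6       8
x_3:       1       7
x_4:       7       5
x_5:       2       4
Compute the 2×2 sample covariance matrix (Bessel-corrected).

Step 1 — column means:
  mean(U) = (6 + 6 + 1 + 7 + 2) / 5 = 22/5 = 4.4
  mean(V) = (4 + 8 + 7 + 5 + 4) / 5 = 28/5 = 5.6

Step 2 — sample covariance S[i,j] = (1/(n-1)) · Σ_k (x_{k,i} - mean_i) · (x_{k,j} - mean_j), with n-1 = 4.
  S[U,U] = ((1.6)·(1.6) + (1.6)·(1.6) + (-3.4)·(-3.4) + (2.6)·(2.6) + (-2.4)·(-2.4)) / 4 = 29.2/4 = 7.3
  S[U,V] = ((1.6)·(-1.6) + (1.6)·(2.4) + (-3.4)·(1.4) + (2.6)·(-0.6) + (-2.4)·(-1.6)) / 4 = -1.2/4 = -0.3
  S[V,V] = ((-1.6)·(-1.6) + (2.4)·(2.4) + (1.4)·(1.4) + (-0.6)·(-0.6) + (-1.6)·(-1.6)) / 4 = 13.2/4 = 3.3

S is symmetric (S[j,i] = S[i,j]). Assembling:

S = [[7.3, -0.3],
 [-0.3, 3.3]]


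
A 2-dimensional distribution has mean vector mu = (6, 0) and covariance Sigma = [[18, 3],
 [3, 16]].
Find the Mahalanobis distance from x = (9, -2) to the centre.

Step 1 — centre the observation: (x - mu) = (3, -2).

Step 2 — invert Sigma. det(Sigma) = 18·16 - (3)² = 279.
  Sigma^{-1} = (1/det) · [[d, -b], [-b, a]] = [[0.0573, -0.0108],
 [-0.0108, 0.0645]].

Step 3 — form the quadratic (x - mu)^T · Sigma^{-1} · (x - mu):
  Sigma^{-1} · (x - mu) = (0.1935, -0.1613).
  (x - mu)^T · [Sigma^{-1} · (x - mu)] = (3)·(0.1935) + (-2)·(-0.1613) = 0.9032.

Step 4 — take square root: d = √(0.9032) ≈ 0.9504.

d(x, mu) = √(0.9032) ≈ 0.9504


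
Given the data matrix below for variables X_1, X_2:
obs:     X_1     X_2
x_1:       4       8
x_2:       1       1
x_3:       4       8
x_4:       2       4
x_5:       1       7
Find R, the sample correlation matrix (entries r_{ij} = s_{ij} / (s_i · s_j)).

Step 1 — column means:
  mean(X_1) = (4 + 1 + 4 + 2 + 1) / 5 = 12/5 = 2.4
  mean(X_2) = (8 + 1 + 8 + 4 + 7) / 5 = 28/5 = 5.6

Step 2 — sample variances and covariances s[i,j] = (1/(n-1)) · Σ_k (x_{k,i} - mean_i) · (x_{k,j} - mean_j), with n-1 = 4:
  s[X_1,X_1] = ((1.6)·(1.6) + (-1.4)·(-1.4) + (1.6)·(1.6) + (-0.4)·(-0.4) + (-1.4)·(-1.4)) / 4 = 9.2/4 = 2.3
  s[X_1,X_2] = ((1.6)·(2.4) + (-1.4)·(-4.6) + (1.6)·(2.4) + (-0.4)·(-1.6) + (-1.4)·(1.4)) / 4 = 12.8/4 = 3.2
  s[X_2,X_2] = ((2.4)·(2.4) + (-4.6)·(-4.6) + (2.4)·(2.4) + (-1.6)·(-1.6) + (1.4)·(1.4)) / 4 = 37.2/4 = 9.3
  Sample standard deviations s_i = √(s[i,i]):
  s(X_1) = √(2.3) = 1.5166
  s(X_2) = √(9.3) = 3.0496

Step 3 — r_{ij} = s_{ij} / (s_i · s_j):
  r[X_1,X_1] = 1 (diagonal).
  r[X_1,X_2] = 3.2 / (1.5166 · 3.0496) = 3.2 / 4.6249 = 0.6919
  r[X_2,X_2] = 1 (diagonal).

R is symmetric with unit diagonal. Assembling:

R = [[1, 0.6919],
 [0.6919, 1]]


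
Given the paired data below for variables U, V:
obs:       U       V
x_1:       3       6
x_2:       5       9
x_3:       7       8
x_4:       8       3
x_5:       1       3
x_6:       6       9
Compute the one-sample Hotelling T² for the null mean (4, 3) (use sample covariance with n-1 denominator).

Step 1 — sample mean vector:
  mean(U) = (3 + 5 + 7 + 8 + 1 + 6) / 6 = 30/6 = 5
  mean(V) = (6 + 9 + 8 + 3 + 3 + 9) / 6 = 38/6 = 6.3333
  x̄ = (5, 6.3333),  deviation x̄ - mu_0 = (5, 6.3333) - (4, 3) = (1, 3.3333).

Step 2 — sample covariance matrix, S[i,j] = (1/(n-1)) · Σ_k (x_{k,i} - mean_i) · (x_{k,j} - mean_j), divisor n-1 = 5:
  S[U,U] = ((-2)·(-2) + (0)·(0) + (2)·(2) + (3)·(3) + (-4)·(-4) + (1)·(1)) / 5 = 34/5 = 6.8
  S[U,V] = ((-2)·(-0.3333) + (0)·(2.6667) + (2)·(1.6667) + (3)·(-3.3333) + (-4)·(-3.3333) + (1)·(2.6667)) / 5 = 10/5 = 2
  S[V,V] = ((-0.3333)·(-0.3333) + (2.6667)·(2.6667) + (1.6667)·(1.6667) + (-3.3333)·(-3.3333) + (-3.3333)·(-3.3333) + (2.6667)·(2.6667)) / 5 = 39.3333/5 = 7.8667
  S = [[6.8, 2],
 [2, 7.8667]].

Step 3 — invert S. det(S) = 6.8·7.8667 - (2)² = 49.4933.
  S^{-1} = (1/det) · [[d, -b], [-b, a]] = [[0.1589, -0.0404],
 [-0.0404, 0.1374]].

Step 4 — quadratic form (x̄ - mu_0)^T · S^{-1} · (x̄ - mu_0):
  S^{-1} · (x̄ - mu_0) = (0.0242, 0.4176),
  (x̄ - mu_0)^T · [...] = (1)·(0.0242) + (3.3333)·(0.4176) = 1.4161.

Step 5 — scale by n: T² = 6 · 1.4161 = 8.4968.

T² ≈ 8.4968


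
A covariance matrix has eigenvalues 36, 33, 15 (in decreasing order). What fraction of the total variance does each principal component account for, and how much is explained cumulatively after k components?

Step 1 — total variance = trace(Sigma) = Σ λ_i = 36 + 33 + 15 = 84.

Step 2 — fraction explained by component i = λ_i / Σ λ:
  PC1: 36/84 = 0.4286
  PC2: 33/84 = 0.3929
  PC3: 15/84 = 0.1786

Step 3 — cumulative fraction after k components = (λ_1 + ... + λ_k) / Σ λ:
  k = 1: 36/84 = 0.4286
  k = 2: (36 + 33)/84 = 69/84 = 0.8214
  k = 3: (36 + 33 + 15)/84 = 84/84 = 1

Summary (fraction, with percent):

explained: PC1 0.4286 (42.86%), PC2 0.3929 (39.29%), PC3 0.1786 (17.86%);  cumulative: 0.4286, 0.8214, 1


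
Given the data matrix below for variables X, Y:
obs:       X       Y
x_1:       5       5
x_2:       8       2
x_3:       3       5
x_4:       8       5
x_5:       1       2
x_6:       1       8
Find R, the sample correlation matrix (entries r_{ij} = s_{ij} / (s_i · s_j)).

Step 1 — column means:
  mean(X) = (5 + 8 + 3 + 8 + 1 + 1) / 6 = 26/6 = 4.3333
  mean(Y) = (5 + 2 + 5 + 5 + 2 + 8) / 6 = 27/6 = 4.5

Step 2 — sample variances and covariances s[i,j] = (1/(n-1)) · Σ_k (x_{k,i} - mean_i) · (x_{k,j} - mean_j), with n-1 = 5:
  s[X,X] = ((0.6667)·(0.6667) + (3.6667)·(3.6667) + (-1.3333)·(-1.3333) + (3.6667)·(3.6667) + (-3.3333)·(-3.3333) + (-3.3333)·(-3.3333)) / 5 = 51.3333/5 = 10.2667
  s[X,Y] = ((0.6667)·(0.5) + (3.6667)·(-2.5) + (-1.3333)·(0.5) + (3.6667)·(0.5) + (-3.3333)·(-2.5) + (-3.3333)·(3.5)) / 5 = -11/5 = -2.2
  s[Y,Y] = ((0.5)·(0.5) + (-2.5)·(-2.5) + (0.5)·(0.5) + (0.5)·(0.5) + (-2.5)·(-2.5) + (3.5)·(3.5)) / 5 = 25.5/5 = 5.1
  Sample standard deviations s_i = √(s[i,i]):
  s(X) = √(10.2667) = 3.2042
  s(Y) = √(5.1) = 2.2583

Step 3 — r_{ij} = s_{ij} / (s_i · s_j):
  r[X,X] = 1 (diagonal).
  r[X,Y] = -2.2 / (3.2042 · 2.2583) = -2.2 / 7.236 = -0.304
  r[Y,Y] = 1 (diagonal).

R is symmetric with unit diagonal. Assembling:

R = [[1, -0.304],
 [-0.304, 1]]


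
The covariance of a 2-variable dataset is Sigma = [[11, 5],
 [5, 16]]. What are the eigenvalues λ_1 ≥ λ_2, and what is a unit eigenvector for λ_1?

Step 1 — characteristic polynomial of 2×2 Sigma:
  det(Sigma - λI) = λ² - trace · λ + det = 0.
  trace = 11 + 16 = 27, det = 11·16 - (5)² = 151.
Step 2 — discriminant:
  Δ = trace² - 4·det = 729 - 604 = 125.
Step 3 — eigenvalues:
  λ = (trace ± √Δ)/2 = (27 ± 11.1803)/2,
  λ_1 = 19.0902,  λ_2 = 7.9098.

Step 4 — unit eigenvector for λ_1: solve (Sigma - λ_1 I)v = 0. First row:
  (11 - 19.0902)·v_x + (5)·v_y = 0, i.e. (-8.0902)·v_x + (5)·v_y = 0,
  so v ∝ (b, λ_1 - a) = (5, 8.0902) = u.
  ||u|| = √((5)² + (8.0902)²) = √(90.4508) ≈ 9.5106,
  v_1 = u/||u|| ≈ (0.5257, 0.8507) (||v_1|| = 1).

λ_1 = 19.0902,  λ_2 = 7.9098;  v_1 ≈ (0.5257, 0.8507)


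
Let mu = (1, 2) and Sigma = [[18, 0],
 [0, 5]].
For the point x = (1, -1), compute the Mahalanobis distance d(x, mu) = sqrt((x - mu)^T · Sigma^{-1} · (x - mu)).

Step 1 — centre the observation: (x - mu) = (0, -3).

Step 2 — invert Sigma. det(Sigma) = 18·5 - (0)² = 90.
  Sigma^{-1} = (1/det) · [[d, -b], [-b, a]] = [[0.0556, 0],
 [0, 0.2]].

Step 3 — form the quadratic (x - mu)^T · Sigma^{-1} · (x - mu):
  Sigma^{-1} · (x - mu) = (0, -0.6).
  (x - mu)^T · [Sigma^{-1} · (x - mu)] = (0)·(0) + (-3)·(-0.6) = 1.8.

Step 4 — take square root: d = √(1.8) ≈ 1.3416.

d(x, mu) = √(1.8) ≈ 1.3416


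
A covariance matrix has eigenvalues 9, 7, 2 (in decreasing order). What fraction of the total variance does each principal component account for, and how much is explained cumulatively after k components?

Step 1 — total variance = trace(Sigma) = Σ λ_i = 9 + 7 + 2 = 18.

Step 2 — fraction explained by component i = λ_i / Σ λ:
  PC1: 9/18 = 0.5
  PC2: 7/18 = 0.3889
  PC3: 2/18 = 0.1111

Step 3 — cumulative fraction after k components = (λ_1 + ... + λ_k) / Σ λ:
  k = 1: 9/18 = 0.5
  k = 2: (9 + 7)/18 = 16/18 = 0.8889
  k = 3: (9 + 7 + 2)/18 = 18/18 = 1

Summary (fraction, with percent):

explained: PC1 0.5 (50%), PC2 0.3889 (38.89%), PC3 0.1111 (11.11%);  cumulative: 0.5, 0.8889, 1


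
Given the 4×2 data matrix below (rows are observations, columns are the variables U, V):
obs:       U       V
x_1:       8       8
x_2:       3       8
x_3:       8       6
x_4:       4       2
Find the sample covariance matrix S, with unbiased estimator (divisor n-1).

Step 1 — column means:
  mean(U) = (8 + 3 + 8 + 4) / 4 = 23/4 = 5.75
  mean(V) = (8 + 8 + 6 + 2) / 4 = 24/4 = 6

Step 2 — sample covariance S[i,j] = (1/(n-1)) · Σ_k (x_{k,i} - mean_i) · (x_{k,j} - mean_j), with n-1 = 3.
  S[U,U] = ((2.25)·(2.25) + (-2.75)·(-2.75) + (2.25)·(2.25) + (-1.75)·(-1.75)) / 3 = 20.75/3 = 6.9167
  S[U,V] = ((2.25)·(2) + (-2.75)·(2) + (2.25)·(0) + (-1.75)·(-4)) / 3 = 6/3 = 2
  S[V,V] = ((2)·(2) + (2)·(2) + (0)·(0) + (-4)·(-4)) / 3 = 24/3 = 8

S is symmetric (S[j,i] = S[i,j]). Assembling:

S = [[6.9167, 2],
 [2, 8]]


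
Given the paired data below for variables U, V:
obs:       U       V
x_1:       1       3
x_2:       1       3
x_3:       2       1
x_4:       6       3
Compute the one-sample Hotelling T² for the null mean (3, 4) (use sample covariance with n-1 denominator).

Step 1 — sample mean vector:
  mean(U) = (1 + 1 + 2 + 6) / 4 = 10/4 = 2.5
  mean(V) = (3 + 3 + 1 + 3) / 4 = 10/4 = 2.5
  x̄ = (2.5, 2.5),  deviation x̄ - mu_0 = (2.5, 2.5) - (3, 4) = (-0.5, -1.5).

Step 2 — sample covariance matrix, S[i,j] = (1/(n-1)) · Σ_k (x_{k,i} - mean_i) · (x_{k,j} - mean_j), divisor n-1 = 3:
  S[U,U] = ((-1.5)·(-1.5) + (-1.5)·(-1.5) + (-0.5)·(-0.5) + (3.5)·(3.5)) / 3 = 17/3 = 5.6667
  S[U,V] = ((-1.5)·(0.5) + (-1.5)·(0.5) + (-0.5)·(-1.5) + (3.5)·(0.5)) / 3 = 1/3 = 0.3333
  S[V,V] = ((0.5)·(0.5) + (0.5)·(0.5) + (-1.5)·(-1.5) + (0.5)·(0.5)) / 3 = 3/3 = 1
  S = [[5.6667, 0.3333],
 [0.3333, 1]].

Step 3 — invert S. det(S) = 5.6667·1 - (0.3333)² = 5.5556.
  S^{-1} = (1/det) · [[d, -b], [-b, a]] = [[0.18, -0.06],
 [-0.06, 1.02]].

Step 4 — quadratic form (x̄ - mu_0)^T · S^{-1} · (x̄ - mu_0):
  S^{-1} · (x̄ - mu_0) = (0, -1.5),
  (x̄ - mu_0)^T · [...] = (-0.5)·(0) + (-1.5)·(-1.5) = 2.25.

Step 5 — scale by n: T² = 4 · 2.25 = 9.

T² ≈ 9


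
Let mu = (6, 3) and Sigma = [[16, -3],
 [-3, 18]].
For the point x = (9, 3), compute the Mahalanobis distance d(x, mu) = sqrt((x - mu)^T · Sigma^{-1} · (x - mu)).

Step 1 — centre the observation: (x - mu) = (3, 0).

Step 2 — invert Sigma. det(Sigma) = 16·18 - (-3)² = 279.
  Sigma^{-1} = (1/det) · [[d, -b], [-b, a]] = [[0.0645, 0.0108],
 [0.0108, 0.0573]].

Step 3 — form the quadratic (x - mu)^T · Sigma^{-1} · (x - mu):
  Sigma^{-1} · (x - mu) = (0.1935, 0.0323).
  (x - mu)^T · [Sigma^{-1} · (x - mu)] = (3)·(0.1935) + (0)·(0.0323) = 0.5806.

Step 4 — take square root: d = √(0.5806) ≈ 0.762.

d(x, mu) = √(0.5806) ≈ 0.762


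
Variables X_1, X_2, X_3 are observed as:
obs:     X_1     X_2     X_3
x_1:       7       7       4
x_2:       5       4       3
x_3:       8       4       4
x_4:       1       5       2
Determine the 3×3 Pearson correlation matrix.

Step 1 — column means:
  mean(X_1) = (7 + 5 + 8 + 1) / 4 = 21/4 = 5.25
  mean(X_2) = (7 + 4 + 4 + 5) / 4 = 20/4 = 5
  mean(X_3) = (4 + 3 + 4 + 2) / 4 = 13/4 = 3.25

Step 2 — sample variances and covariances s[i,j] = (1/(n-1)) · Σ_k (x_{k,i} - mean_i) · (x_{k,j} - mean_j), with n-1 = 3:
  s[X_1,X_1] = ((1.75)·(1.75) + (-0.25)·(-0.25) + (2.75)·(2.75) + (-4.25)·(-4.25)) / 3 = 28.75/3 = 9.5833
  s[X_1,X_2] = ((1.75)·(2) + (-0.25)·(-1) + (2.75)·(-1) + (-4.25)·(0)) / 3 = 1/3 = 0.3333
  s[X_1,X_3] = ((1.75)·(0.75) + (-0.25)·(-0.25) + (2.75)·(0.75) + (-4.25)·(-1.25)) / 3 = 8.75/3 = 2.9167
  s[X_2,X_2] = ((2)·(2) + (-1)·(-1) + (-1)·(-1) + (0)·(0)) / 3 = 6/3 = 2
  s[X_2,X_3] = ((2)·(0.75) + (-1)·(-0.25) + (-1)·(0.75) + (0)·(-1.25)) / 3 = 1/3 = 0.3333
  s[X_3,X_3] = ((0.75)·(0.75) + (-0.25)·(-0.25) + (0.75)·(0.75) + (-1.25)·(-1.25)) / 3 = 2.75/3 = 0.9167
  Sample standard deviations s_i = √(s[i,i]):
  s(X_1) = √(9.5833) = 3.0957
  s(X_2) = √(2) = 1.4142
  s(X_3) = √(0.9167) = 0.9574

Step 3 — r_{ij} = s_{ij} / (s_i · s_j):
  r[X_1,X_1] = 1 (diagonal).
  r[X_1,X_2] = 0.3333 / (3.0957 · 1.4142) = 0.3333 / 4.378 = 0.0761
  r[X_1,X_3] = 2.9167 / (3.0957 · 0.9574) = 2.9167 / 2.9639 = 0.9841
  r[X_2,X_2] = 1 (diagonal).
  r[X_2,X_3] = 0.3333 / (1.4142 · 0.9574) = 0.3333 / 1.354 = 0.2462
  r[X_3,X_3] = 1 (diagonal).

R is symmetric with unit diagonal. Assembling:

R = [[1, 0.0761, 0.9841],
 [0.0761, 1, 0.2462],
 [0.9841, 0.2462, 1]]


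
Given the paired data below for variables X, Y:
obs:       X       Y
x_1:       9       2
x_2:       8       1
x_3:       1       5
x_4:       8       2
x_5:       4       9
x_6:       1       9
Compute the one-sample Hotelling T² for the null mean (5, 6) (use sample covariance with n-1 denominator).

Step 1 — sample mean vector:
  mean(X) = (9 + 8 + 1 + 8 + 4 + 1) / 6 = 31/6 = 5.1667
  mean(Y) = (2 + 1 + 5 + 2 + 9 + 9) / 6 = 28/6 = 4.6667
  x̄ = (5.1667, 4.6667),  deviation x̄ - mu_0 = (5.1667, 4.6667) - (5, 6) = (0.1667, -1.3333).

Step 2 — sample covariance matrix, S[i,j] = (1/(n-1)) · Σ_k (x_{k,i} - mean_i) · (x_{k,j} - mean_j), divisor n-1 = 5:
  S[X,X] = ((3.8333)·(3.8333) + (2.8333)·(2.8333) + (-4.1667)·(-4.1667) + (2.8333)·(2.8333) + (-1.1667)·(-1.1667) + (-4.1667)·(-4.1667)) / 5 = 66.8333/5 = 13.3667
  S[X,Y] = ((3.8333)·(-2.6667) + (2.8333)·(-3.6667) + (-4.1667)·(0.3333) + (2.8333)·(-2.6667) + (-1.1667)·(4.3333) + (-4.1667)·(4.3333)) / 5 = -52.6667/5 = -10.5333
  S[Y,Y] = ((-2.6667)·(-2.6667) + (-3.6667)·(-3.6667) + (0.3333)·(0.3333) + (-2.6667)·(-2.6667) + (4.3333)·(4.3333) + (4.3333)·(4.3333)) / 5 = 65.3333/5 = 13.0667
  S = [[13.3667, -10.5333],
 [-10.5333, 13.0667]].

Step 3 — invert S. det(S) = 13.3667·13.0667 - (-10.5333)² = 63.7067.
  S^{-1} = (1/det) · [[d, -b], [-b, a]] = [[0.2051, 0.1653],
 [0.1653, 0.2098]].

Step 4 — quadratic form (x̄ - mu_0)^T · S^{-1} · (x̄ - mu_0):
  S^{-1} · (x̄ - mu_0) = (-0.1863, -0.2522),
  (x̄ - mu_0)^T · [...] = (0.1667)·(-0.1863) + (-1.3333)·(-0.2522) = 0.3052.

Step 5 — scale by n: T² = 6 · 0.3052 = 1.8313.

T² ≈ 1.8313


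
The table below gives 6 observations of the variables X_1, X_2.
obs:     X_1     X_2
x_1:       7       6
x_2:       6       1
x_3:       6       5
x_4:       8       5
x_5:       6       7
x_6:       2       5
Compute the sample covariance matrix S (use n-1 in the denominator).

Step 1 — column means:
  mean(X_1) = (7 + 6 + 6 + 8 + 6 + 2) / 6 = 35/6 = 5.8333
  mean(X_2) = (6 + 1 + 5 + 5 + 7 + 5) / 6 = 29/6 = 4.8333

Step 2 — sample covariance S[i,j] = (1/(n-1)) · Σ_k (x_{k,i} - mean_i) · (x_{k,j} - mean_j), with n-1 = 5.
  S[X_1,X_1] = ((1.1667)·(1.1667) + (0.1667)·(0.1667) + (0.1667)·(0.1667) + (2.1667)·(2.1667) + (0.1667)·(0.1667) + (-3.8333)·(-3.8333)) / 5 = 20.8333/5 = 4.1667
  S[X_1,X_2] = ((1.1667)·(1.1667) + (0.1667)·(-3.8333) + (0.1667)·(0.1667) + (2.1667)·(0.1667) + (0.1667)·(2.1667) + (-3.8333)·(0.1667)) / 5 = 0.8333/5 = 0.1667
  S[X_2,X_2] = ((1.1667)·(1.1667) + (-3.8333)·(-3.8333) + (0.1667)·(0.1667) + (0.1667)·(0.1667) + (2.1667)·(2.1667) + (0.1667)·(0.1667)) / 5 = 20.8333/5 = 4.1667

S is symmetric (S[j,i] = S[i,j]). Assembling:

S = [[4.1667, 0.1667],
 [0.1667, 4.1667]]


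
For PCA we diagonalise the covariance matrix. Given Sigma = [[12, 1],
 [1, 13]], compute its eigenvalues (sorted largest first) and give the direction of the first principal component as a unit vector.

Step 1 — characteristic polynomial of 2×2 Sigma:
  det(Sigma - λI) = λ² - trace · λ + det = 0.
  trace = 12 + 13 = 25, det = 12·13 - (1)² = 155.
Step 2 — discriminant:
  Δ = trace² - 4·det = 625 - 620 = 5.
Step 3 — eigenvalues:
  λ = (trace ± √Δ)/2 = (25 ± 2.2361)/2,
  λ_1 = 13.618,  λ_2 = 11.382.

Step 4 — unit eigenvector for λ_1: solve (Sigma - λ_1 I)v = 0. First row:
  (12 - 13.618)·v_x + (1)·v_y = 0, i.e. (-1.618)·v_x + (1)·v_y = 0,
  so v ∝ (b, λ_1 - a) = (1, 1.618) = u.
  ||u|| = √((1)² + (1.618)²) = √(3.618) ≈ 1.9021,
  v_1 = u/||u|| ≈ (0.5257, 0.8507) (||v_1|| = 1).

λ_1 = 13.618,  λ_2 = 11.382;  v_1 ≈ (0.5257, 0.8507)


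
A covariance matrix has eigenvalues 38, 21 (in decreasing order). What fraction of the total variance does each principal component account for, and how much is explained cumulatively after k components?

Step 1 — total variance = trace(Sigma) = Σ λ_i = 38 + 21 = 59.

Step 2 — fraction explained by component i = λ_i / Σ λ:
  PC1: 38/59 = 0.6441
  PC2: 21/59 = 0.3559

Step 3 — cumulative fraction after k components = (λ_1 + ... + λ_k) / Σ λ:
  k = 1: 38/59 = 0.6441
  k = 2: (38 + 21)/59 = 59/59 = 1

Summary (fraction, with percent):

explained: PC1 0.6441 (64.41%), PC2 0.3559 (35.59%);  cumulative: 0.6441, 1


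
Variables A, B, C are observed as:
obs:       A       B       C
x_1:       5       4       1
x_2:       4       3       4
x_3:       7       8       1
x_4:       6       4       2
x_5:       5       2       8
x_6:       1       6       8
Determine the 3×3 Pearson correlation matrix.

Step 1 — column means:
  mean(A) = (5 + 4 + 7 + 6 + 5 + 1) / 6 = 28/6 = 4.6667
  mean(B) = (4 + 3 + 8 + 4 + 2 + 6) / 6 = 27/6 = 4.5
  mean(C) = (1 + 4 + 1 + 2 + 8 + 8) / 6 = 24/6 = 4

Step 2 — sample variances and covariances s[i,j] = (1/(n-1)) · Σ_k (x_{k,i} - mean_i) · (x_{k,j} - mean_j), with n-1 = 5:
  s[A,A] = ((0.3333)·(0.3333) + (-0.6667)·(-0.6667) + (2.3333)·(2.3333) + (1.3333)·(1.3333) + (0.3333)·(0.3333) + (-3.6667)·(-3.6667)) / 5 = 21.3333/5 = 4.2667
  s[A,B] = ((0.3333)·(-0.5) + (-0.6667)·(-1.5) + (2.3333)·(3.5) + (1.3333)·(-0.5) + (0.3333)·(-2.5) + (-3.6667)·(1.5)) / 5 = 2/5 = 0.4
  s[A,C] = ((0.3333)·(-3) + (-0.6667)·(0) + (2.3333)·(-3) + (1.3333)·(-2) + (0.3333)·(4) + (-3.6667)·(4)) / 5 = -24/5 = -4.8
  s[B,B] = ((-0.5)·(-0.5) + (-1.5)·(-1.5) + (3.5)·(3.5) + (-0.5)·(-0.5) + (-2.5)·(-2.5) + (1.5)·(1.5)) / 5 = 23.5/5 = 4.7
  s[B,C] = ((-0.5)·(-3) + (-1.5)·(0) + (3.5)·(-3) + (-0.5)·(-2) + (-2.5)·(4) + (1.5)·(4)) / 5 = -12/5 = -2.4
  s[C,C] = ((-3)·(-3) + (0)·(0) + (-3)·(-3) + (-2)·(-2) + (4)·(4) + (4)·(4)) / 5 = 54/5 = 10.8
  Sample standard deviations s_i = √(s[i,i]):
  s(A) = √(4.2667) = 2.0656
  s(B) = √(4.7) = 2.1679
  s(C) = √(10.8) = 3.2863

Step 3 — r_{ij} = s_{ij} / (s_i · s_j):
  r[A,A] = 1 (diagonal).
  r[A,B] = 0.4 / (2.0656 · 2.1679) = 0.4 / 4.4781 = 0.0893
  r[A,C] = -4.8 / (2.0656 · 3.2863) = -4.8 / 6.7882 = -0.7071
  r[B,B] = 1 (diagonal).
  r[B,C] = -2.4 / (2.1679 · 3.2863) = -2.4 / 7.1246 = -0.3369
  r[C,C] = 1 (diagonal).

R is symmetric with unit diagonal. Assembling:

R = [[1, 0.0893, -0.7071],
 [0.0893, 1, -0.3369],
 [-0.7071, -0.3369, 1]]


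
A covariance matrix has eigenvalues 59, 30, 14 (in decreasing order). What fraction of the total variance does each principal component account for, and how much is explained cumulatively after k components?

Step 1 — total variance = trace(Sigma) = Σ λ_i = 59 + 30 + 14 = 103.

Step 2 — fraction explained by component i = λ_i / Σ λ:
  PC1: 59/103 = 0.5728
  PC2: 30/103 = 0.2913
  PC3: 14/103 = 0.1359

Step 3 — cumulative fraction after k components = (λ_1 + ... + λ_k) / Σ λ:
  k = 1: 59/103 = 0.5728
  k = 2: (59 + 30)/103 = 89/103 = 0.8641
  k = 3: (59 + 30 + 14)/103 = 103/103 = 1

Summary (fraction, with percent):

explained: PC1 0.5728 (57.28%), PC2 0.2913 (29.13%), PC3 0.1359 (13.59%);  cumulative: 0.5728, 0.8641, 1


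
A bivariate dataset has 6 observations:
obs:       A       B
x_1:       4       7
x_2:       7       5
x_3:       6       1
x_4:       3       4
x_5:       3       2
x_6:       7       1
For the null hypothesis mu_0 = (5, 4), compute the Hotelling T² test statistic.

Step 1 — sample mean vector:
  mean(A) = (4 + 7 + 6 + 3 + 3 + 7) / 6 = 30/6 = 5
  mean(B) = (7 + 5 + 1 + 4 + 2 + 1) / 6 = 20/6 = 3.3333
  x̄ = (5, 3.3333),  deviation x̄ - mu_0 = (5, 3.3333) - (5, 4) = (0, -0.6667).

Step 2 — sample covariance matrix, S[i,j] = (1/(n-1)) · Σ_k (x_{k,i} - mean_i) · (x_{k,j} - mean_j), divisor n-1 = 5:
  S[A,A] = ((-1)·(-1) + (2)·(2) + (1)·(1) + (-2)·(-2) + (-2)·(-2) + (2)·(2)) / 5 = 18/5 = 3.6
  S[A,B] = ((-1)·(3.6667) + (2)·(1.6667) + (1)·(-2.3333) + (-2)·(0.6667) + (-2)·(-1.3333) + (2)·(-2.3333)) / 5 = -6/5 = -1.2
  S[B,B] = ((3.6667)·(3.6667) + (1.6667)·(1.6667) + (-2.3333)·(-2.3333) + (0.6667)·(0.6667) + (-1.3333)·(-1.3333) + (-2.3333)·(-2.3333)) / 5 = 29.3333/5 = 5.8667
  S = [[3.6, -1.2],
 [-1.2, 5.8667]].

Step 3 — invert S. det(S) = 3.6·5.8667 - (-1.2)² = 19.68.
  S^{-1} = (1/det) · [[d, -b], [-b, a]] = [[0.2981, 0.061],
 [0.061, 0.1829]].

Step 4 — quadratic form (x̄ - mu_0)^T · S^{-1} · (x̄ - mu_0):
  S^{-1} · (x̄ - mu_0) = (-0.0407, -0.122),
  (x̄ - mu_0)^T · [...] = (0)·(-0.0407) + (-0.6667)·(-0.122) = 0.0813.

Step 5 — scale by n: T² = 6 · 0.0813 = 0.4878.

T² ≈ 0.4878


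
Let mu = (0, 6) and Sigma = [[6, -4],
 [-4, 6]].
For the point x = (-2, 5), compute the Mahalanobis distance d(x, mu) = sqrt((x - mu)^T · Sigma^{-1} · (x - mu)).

Step 1 — centre the observation: (x - mu) = (-2, -1).

Step 2 — invert Sigma. det(Sigma) = 6·6 - (-4)² = 20.
  Sigma^{-1} = (1/det) · [[d, -b], [-b, a]] = [[0.3, 0.2],
 [0.2, 0.3]].

Step 3 — form the quadratic (x - mu)^T · Sigma^{-1} · (x - mu):
  Sigma^{-1} · (x - mu) = (-0.8, -0.7).
  (x - mu)^T · [Sigma^{-1} · (x - mu)] = (-2)·(-0.8) + (-1)·(-0.7) = 2.3.

Step 4 — take square root: d = √(2.3) ≈ 1.5166.

d(x, mu) = √(2.3) ≈ 1.5166


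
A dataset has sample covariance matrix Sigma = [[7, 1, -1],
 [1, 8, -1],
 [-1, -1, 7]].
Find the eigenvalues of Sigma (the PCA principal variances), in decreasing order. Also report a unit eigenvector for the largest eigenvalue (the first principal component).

Step 1 — characteristic polynomial p(λ) = det(λI - Sigma) = λ³ - tr·λ² + c_1·λ - det, where tr = trace, c_1 = sum of the principal 2×2 minors, det = det(Sigma):
  tr = 7 + 8 + 7 = 22,
  c_1 = (7·8 - (1)²) + (7·7 - (-1)²) + (8·7 - (-1)²) = 55 + 48 + 55 = 158,
  det = 7·(8·7 - (-1)²) - (1)·((1)·7 - (-1)·(-1)) + (-1)·((1)·(-1) - 8·(-1)) = 7·(55) - (1)·(6) + (-1)·(7) = 372.
  So p(λ) = λ³ - 22λ² + 158λ - 372.
Step 2 — look for an integer root (rational root theorem: any rational root is an integer divisor of 372). Testing λ = 6:
  p(6) = 216 - 792 + 948 - 372 = 0  ✓
  Dividing out (λ - 6): p(λ) = (λ - 6)(λ² - 16λ + 62).
Step 3 — remaining eigenvalues from the quadratic λ² - 16λ + 62 = 0:
  Δ = 16² - 4·62 = 256 - 248 = 8,  λ = (16 ± √8)/2 = (16 ± 2.8284)/2 ≈ 9.4142 or 6.5858.
  Sorted: λ_1 = 9.4142,  λ_2 = 6.5858,  λ_3 = 6  (check: sum = 22 = tr ✓).

Step 4 — unit eigenvector for λ_1 ≈ 9.4142: v spans the null space of (Sigma - λ_1 I), whose rows are
  r_1 = (-2.4142, 1, -1),  r_2 = (1, -1.4142, -1),  r_3 = (-1, -1, -2.4142).
  v is orthogonal to every row, so take v ∝ r_1 × r_2 = ((1)·(-1) - (-1)·(-1.4142), (-1)·(1) - (-2.4142)·(-1), (-2.4142)·(-1.4142) - (1)·(1)) ≈ (-2.4142, -3.4142, 2.4142).
  Rescale (multiply by -1 so the first nonzero entry is positive): u = (2.4142, 3.4142, -2.4142).
  ||u|| = √((2.4142)² + (3.4142)² + (-2.4142)²) = √(23.3137) ≈ 4.8284,  v_1 = u/||u|| ≈ (0.5, 0.7071, -0.5) (||v_1|| = 1).

λ_1 = 9.4142,  λ_2 = 6.5858,  λ_3 = 6;  v_1 ≈ (0.5, 0.7071, -0.5)


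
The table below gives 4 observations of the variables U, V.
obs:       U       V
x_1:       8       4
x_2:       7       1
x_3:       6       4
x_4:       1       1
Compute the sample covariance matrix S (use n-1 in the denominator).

Step 1 — column means:
  mean(U) = (8 + 7 + 6 + 1) / 4 = 22/4 = 5.5
  mean(V) = (4 + 1 + 4 + 1) / 4 = 10/4 = 2.5

Step 2 — sample covariance S[i,j] = (1/(n-1)) · Σ_k (x_{k,i} - mean_i) · (x_{k,j} - mean_j), with n-1 = 3.
  S[U,U] = ((2.5)·(2.5) + (1.5)·(1.5) + (0.5)·(0.5) + (-4.5)·(-4.5)) / 3 = 29/3 = 9.6667
  S[U,V] = ((2.5)·(1.5) + (1.5)·(-1.5) + (0.5)·(1.5) + (-4.5)·(-1.5)) / 3 = 9/3 = 3
  S[V,V] = ((1.5)·(1.5) + (-1.5)·(-1.5) + (1.5)·(1.5) + (-1.5)·(-1.5)) / 3 = 9/3 = 3

S is symmetric (S[j,i] = S[i,j]). Assembling:

S = [[9.6667, 3],
 [3, 3]]


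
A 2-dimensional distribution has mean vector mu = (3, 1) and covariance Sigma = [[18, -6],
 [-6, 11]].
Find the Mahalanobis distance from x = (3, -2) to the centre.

Step 1 — centre the observation: (x - mu) = (0, -3).

Step 2 — invert Sigma. det(Sigma) = 18·11 - (-6)² = 162.
  Sigma^{-1} = (1/det) · [[d, -b], [-b, a]] = [[0.0679, 0.037],
 [0.037, 0.1111]].

Step 3 — form the quadratic (x - mu)^T · Sigma^{-1} · (x - mu):
  Sigma^{-1} · (x - mu) = (-0.1111, -0.3333).
  (x - mu)^T · [Sigma^{-1} · (x - mu)] = (0)·(-0.1111) + (-3)·(-0.3333) = 1.

Step 4 — take square root: d = √(1) ≈ 1.

d(x, mu) = √(1) ≈ 1


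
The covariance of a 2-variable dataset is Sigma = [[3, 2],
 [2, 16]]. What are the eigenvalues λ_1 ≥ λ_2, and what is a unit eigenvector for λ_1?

Step 1 — characteristic polynomial of 2×2 Sigma:
  det(Sigma - λI) = λ² - trace · λ + det = 0.
  trace = 3 + 16 = 19, det = 3·16 - (2)² = 44.
Step 2 — discriminant:
  Δ = trace² - 4·det = 361 - 176 = 185.
Step 3 — eigenvalues:
  λ = (trace ± √Δ)/2 = (19 ± 13.6015)/2,
  λ_1 = 16.3007,  λ_2 = 2.6993.

Step 4 — unit eigenvector for λ_1: solve (Sigma - λ_1 I)v = 0. First row:
  (3 - 16.3007)·v_x + (2)·v_y = 0, i.e. (-13.3007)·v_x + (2)·v_y = 0,
  so v ∝ (b, λ_1 - a) = (2, 13.3007) = u.
  ||u|| = √((2)² + (13.3007)²) = √(180.9096) ≈ 13.4503,
  v_1 = u/||u|| ≈ (0.1487, 0.9889) (||v_1|| = 1).

λ_1 = 16.3007,  λ_2 = 2.6993;  v_1 ≈ (0.1487, 0.9889)


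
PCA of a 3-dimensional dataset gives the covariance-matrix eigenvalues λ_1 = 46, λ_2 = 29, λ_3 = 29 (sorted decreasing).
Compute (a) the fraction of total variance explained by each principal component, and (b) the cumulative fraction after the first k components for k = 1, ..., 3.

Step 1 — total variance = trace(Sigma) = Σ λ_i = 46 + 29 + 29 = 104.

Step 2 — fraction explained by component i = λ_i / Σ λ:
  PC1: 46/104 = 0.4423
  PC2: 29/104 = 0.2788
  PC3: 29/104 = 0.2788

Step 3 — cumulative fraction after k components = (λ_1 + ... + λ_k) / Σ λ:
  k = 1: 46/104 = 0.4423
  k = 2: (46 + 29)/104 = 75/104 = 0.7212
  k = 3: (46 + 29 + 29)/104 = 104/104 = 1

Summary (fraction, with percent):

explained: PC1 0.4423 (44.23%), PC2 0.2788 (27.88%), PC3 0.2788 (27.88%);  cumulative: 0.4423, 0.7212, 1
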